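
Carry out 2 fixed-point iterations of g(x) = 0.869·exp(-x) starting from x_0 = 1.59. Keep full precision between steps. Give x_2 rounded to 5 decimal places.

0.72788

x_1 = g(1.590000) = 0.177211
x_2 = g(0.177211) = 0.727877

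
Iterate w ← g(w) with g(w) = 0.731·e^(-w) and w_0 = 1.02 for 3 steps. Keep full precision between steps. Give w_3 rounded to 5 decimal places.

0.41688

w_1 = g(1.020000) = 0.263595
w_2 = g(0.263595) = 0.561616
w_3 = g(0.561616) = 0.416880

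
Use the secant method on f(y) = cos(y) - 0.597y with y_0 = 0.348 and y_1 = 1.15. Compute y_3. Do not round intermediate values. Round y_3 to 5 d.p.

Secant update: y_(k+1) = y_k − f(y_k)·(y_k − y_(k-1))/(f(y_k) − f(y_(k-1))).
f(y_0) = 0.732301, f(y_1) = -0.278063
y_2 = 1.150000 - (-0.278063)·(1.150000 - 0.348000)/(-0.278063 - (0.732301)) = 0.929281; f(y_2) = 0.043629
y_3 = 0.929281 - (0.043629)·(0.929281 - 1.150000)/(0.043629 - (-0.278063)) = 0.959216; f(y_3) = 0.001510

0.95922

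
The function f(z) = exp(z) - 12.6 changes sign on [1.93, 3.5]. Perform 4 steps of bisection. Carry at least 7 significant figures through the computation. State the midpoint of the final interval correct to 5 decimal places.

f(1.930000) = -5.710490, f(3.500000) = 20.515452 (opposite signs)
step 1: m = 2.715000, f(m) = 2.504610 > 0 → root in [1.930000, 2.715000]
step 2: m = 2.322500, f(m) = -2.398855 < 0 → root in [2.322500, 2.715000]
step 3: m = 2.518750, f(m) = -0.186929 < 0 → root in [2.518750, 2.715000]
step 4: m = 2.616875, f(m) = 1.092866 > 0 → root in [2.518750, 2.616875]
Midpoint of [2.518750, 2.616875] = 2.567812

2.56781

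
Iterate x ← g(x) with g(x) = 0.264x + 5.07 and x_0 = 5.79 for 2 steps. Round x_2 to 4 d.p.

x_1 = g(5.790000) = 6.598560
x_2 = g(6.598560) = 6.812020

6.8120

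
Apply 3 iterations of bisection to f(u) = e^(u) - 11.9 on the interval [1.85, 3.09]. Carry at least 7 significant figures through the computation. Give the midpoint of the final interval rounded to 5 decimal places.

f(1.850000) = -5.540180, f(3.090000) = 10.077078 (opposite signs)
step 1: m = 2.470000, f(m) = -0.077553 < 0 → root in [2.470000, 3.090000]
step 2: m = 2.780000, f(m) = 4.219021 > 0 → root in [2.470000, 2.780000]
step 3: m = 2.625000, f(m) = 1.904574 > 0 → root in [2.470000, 2.625000]
Midpoint of [2.470000, 2.625000] = 2.547500

2.54750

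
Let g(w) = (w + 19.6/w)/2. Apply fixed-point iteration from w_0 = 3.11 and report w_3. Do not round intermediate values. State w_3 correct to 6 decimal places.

4.427196

w_1 = g(3.110000) = 4.706125
w_2 = g(4.706125) = 4.435455
w_3 = g(4.435455) = 4.427196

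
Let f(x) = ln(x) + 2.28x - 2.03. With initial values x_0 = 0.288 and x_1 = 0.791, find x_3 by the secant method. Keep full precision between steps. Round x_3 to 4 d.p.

0.9240

f(x_0) = -2.618155, f(x_1) = -0.460977
x_2 = 0.791000 - (-0.460977)·(0.791000 - 0.288000)/(-0.460977 - (-2.618155)) = 0.898488; f(x_2) = -0.088488
x_3 = 0.898488 - (-0.088488)·(0.898488 - 0.791000)/(-0.088488 - (-0.460977)) = 0.924023; f(x_3) = -0.002245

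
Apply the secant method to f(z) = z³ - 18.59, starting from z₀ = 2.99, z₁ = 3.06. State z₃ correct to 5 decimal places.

2.65523

Secant update: z_(k+1) = z_k − f(z_k)·(z_k − z_(k-1))/(f(z_k) − f(z_(k-1))).
f(z_0) = 8.140899, f(z_1) = 10.062616
z_2 = 3.060000 - (10.062616)·(3.060000 - 2.990000)/(10.062616 - (8.140899)) = 2.693462; f(z_2) = 0.950351
z_3 = 2.693462 - (0.950351)·(2.693462 - 3.060000)/(0.950351 - (10.062616)) = 2.655234; f(z_3) = 0.130110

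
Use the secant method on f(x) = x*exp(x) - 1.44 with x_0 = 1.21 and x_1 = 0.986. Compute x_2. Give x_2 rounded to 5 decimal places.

0.79553

Secant update: x_(k+1) = x_k − f(x_k)·(x_k − x_(k-1))/(f(x_k) − f(x_(k-1))).
f(x_0) = 2.617716, f(x_1) = 1.202964
x_2 = 0.986000 - (1.202964)·(0.986000 - 1.210000)/(1.202964 - (2.617716)) = 0.795533; f(x_2) = 0.322599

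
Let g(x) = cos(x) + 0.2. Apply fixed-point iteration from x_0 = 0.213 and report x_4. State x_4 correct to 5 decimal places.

x_1 = g(0.213000) = 1.177401
x_2 = g(1.177401) = 0.583326
x_3 = g(0.583326) = 1.034635
x_4 = g(1.034635) = 0.710840

0.71084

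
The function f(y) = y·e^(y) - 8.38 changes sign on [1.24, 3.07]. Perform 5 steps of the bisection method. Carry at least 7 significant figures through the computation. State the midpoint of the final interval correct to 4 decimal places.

1.6117

f(1.240000) = -4.095039, f(3.070000) = 57.753641 (opposite signs)
step 1: m = 2.155000, f(m) = 10.213103 > 0 → root in [1.240000, 2.155000]
step 2: m = 1.697500, f(m) = 0.888825 > 0 → root in [1.240000, 1.697500]
step 3: m = 1.468750, f(m) = -2.000041 < 0 → root in [1.468750, 1.697500]
step 4: m = 1.583125, f(m) = -0.669942 < 0 → root in [1.583125, 1.697500]
step 5: m = 1.640312, f(m) = 0.078732 > 0 → root in [1.583125, 1.640312]
Midpoint of [1.583125, 1.640312] = 1.611719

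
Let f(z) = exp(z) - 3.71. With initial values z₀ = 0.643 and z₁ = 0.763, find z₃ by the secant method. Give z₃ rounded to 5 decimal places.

f(z_0) = -1.807821, f(z_1) = -1.565299
z_2 = 0.763000 - (-1.565299)·(0.763000 - 0.643000)/(-1.565299 - (-1.807821)) = 1.537511; f(z_2) = 0.942997
z_3 = 1.537511 - (0.942997)·(1.537511 - 0.763000)/(0.942997 - (-1.565299)) = 1.246333; f(z_3) = -0.232433

1.24633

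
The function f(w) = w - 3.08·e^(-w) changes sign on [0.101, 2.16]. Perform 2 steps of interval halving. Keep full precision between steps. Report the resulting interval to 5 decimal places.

f(0.101000) = -2.683114, f(2.160000) = 1.804799 (opposite signs)
step 1: m = 1.130500, f(m) = 0.136055 > 0 → root in [0.101000, 1.130500]
step 2: m = 0.615750, f(m) = -1.048176 < 0 → root in [0.615750, 1.130500]

[0.61575, 1.13050]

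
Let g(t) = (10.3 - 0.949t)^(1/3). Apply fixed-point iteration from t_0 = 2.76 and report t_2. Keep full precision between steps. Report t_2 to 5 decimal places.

t_1 = g(2.760000) = 1.973035
t_2 = g(1.973035) = 2.035016

2.03502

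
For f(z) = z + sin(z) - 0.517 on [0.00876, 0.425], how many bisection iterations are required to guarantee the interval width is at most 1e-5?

16

Initial width b − a = 0.425 − 0.00876 = 0.416240.
After n steps the width is (b−a)/2^n; need (b−a)/2^n ≤ 1e-5.
So n ≥ log₂(0.416240/1e-5) = log₂(41624.0000) ≈ 15.3451.
Hence n = 16.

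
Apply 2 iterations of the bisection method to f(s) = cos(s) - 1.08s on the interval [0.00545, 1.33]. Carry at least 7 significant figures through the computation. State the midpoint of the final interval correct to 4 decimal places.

f(0.005450) = 0.994099, f(1.330000) = -1.197924 (opposite signs)
step 1: m = 0.667725, f(m) = 0.064089 > 0 → root in [0.667725, 1.330000]
step 2: m = 0.998862, f(m) = -0.537512 < 0 → root in [0.667725, 0.998862]
Midpoint of [0.667725, 0.998862] = 0.833294

0.8333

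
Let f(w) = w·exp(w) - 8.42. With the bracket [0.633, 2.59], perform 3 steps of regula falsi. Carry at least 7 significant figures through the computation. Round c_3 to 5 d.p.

1.46885

False-position update: c = (a·f(b) − b·f(a))/(f(b) − f(a)); replace the endpoint whose sign matches f(c).
f(0.633000) = -7.227902, f(2.590000) = 26.104108
step 1: c = 1.057367, f(c) = -5.376072 < 0 → new bracket [1.057367, 2.590000]
step 2: c = 1.319105, f(c) = -3.486456 < 0 → new bracket [1.319105, 2.590000]
step 3: c = 1.468846, f(c) = -2.039016 < 0 → new bracket [1.468846, 2.590000]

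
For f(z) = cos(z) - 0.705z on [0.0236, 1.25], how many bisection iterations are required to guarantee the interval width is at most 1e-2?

7

Initial width b − a = 1.25 − 0.0236 = 1.226400.
After n steps the width is (b−a)/2^n; need (b−a)/2^n ≤ 1e-2.
So n ≥ log₂(1.226400/1e-2) = log₂(122.6400) ≈ 6.9383.
Hence n = 7.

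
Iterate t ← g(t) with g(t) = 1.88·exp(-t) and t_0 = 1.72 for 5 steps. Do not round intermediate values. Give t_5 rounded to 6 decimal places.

t_1 = g(1.720000) = 0.336644
t_2 = g(0.336644) = 1.342626
t_3 = g(1.342626) = 0.490979
t_4 = g(0.490979) = 1.150611
t_5 = g(1.150611) = 0.594914

0.594914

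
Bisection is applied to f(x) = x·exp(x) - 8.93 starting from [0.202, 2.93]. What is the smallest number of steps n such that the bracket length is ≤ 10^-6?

22

Initial width b − a = 2.93 − 0.202 = 2.728000.
After n steps the width is (b−a)/2^n; need (b−a)/2^n ≤ 10^-6.
So n ≥ log₂(2.728000/10^-6) = log₂(2728000.0000) ≈ 21.3794.
Hence n = 22.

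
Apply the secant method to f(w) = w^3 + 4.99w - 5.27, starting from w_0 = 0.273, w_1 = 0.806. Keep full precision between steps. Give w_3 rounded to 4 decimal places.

f(w_0) = -3.887384, f(w_1) = -0.724453
w_2 = 0.806000 - (-0.724453)·(0.806000 - 0.273000)/(-0.724453 - (-3.887384)) = 0.928081; f(w_2) = 0.160512
w_3 = 0.928081 - (0.160512)·(0.928081 - 0.806000)/(0.160512 - (-0.724453)) = 0.905938; f(w_3) = -0.005842

0.9059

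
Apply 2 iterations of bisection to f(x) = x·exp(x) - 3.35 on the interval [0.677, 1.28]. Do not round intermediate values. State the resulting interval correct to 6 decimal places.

[0.978500, 1.129250]

f(0.677000) = -2.017688, f(1.280000) = 1.253699 (opposite signs)
step 1: m = 0.978500, f(m) = -0.746737 < 0 → root in [0.978500, 1.280000]
step 2: m = 1.129250, f(m) = 0.143149 > 0 → root in [0.978500, 1.129250]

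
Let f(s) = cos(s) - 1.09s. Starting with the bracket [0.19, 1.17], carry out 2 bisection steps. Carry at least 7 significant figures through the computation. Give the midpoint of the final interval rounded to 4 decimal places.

0.8025

f(0.190000) = 0.774904, f(1.170000) = -0.885148 (opposite signs)
step 1: m = 0.680000, f(m) = 0.036373 > 0 → root in [0.680000, 1.170000]
step 2: m = 0.925000, f(m) = -0.406415 < 0 → root in [0.680000, 0.925000]
Midpoint of [0.680000, 0.925000] = 0.802500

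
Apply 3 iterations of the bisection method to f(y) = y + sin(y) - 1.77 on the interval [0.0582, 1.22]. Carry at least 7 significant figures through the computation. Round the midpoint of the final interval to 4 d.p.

1.0022

f(0.058200) = -1.653633, f(1.220000) = 0.389099 (opposite signs)
step 1: m = 0.639100, f(m) = -0.534427 < 0 → root in [0.639100, 1.220000]
step 2: m = 0.929550, f(m) = -0.039099 < 0 → root in [0.929550, 1.220000]
step 3: m = 1.074775, f(m) = 0.184258 > 0 → root in [0.929550, 1.074775]
Midpoint of [0.929550, 1.074775] = 1.002163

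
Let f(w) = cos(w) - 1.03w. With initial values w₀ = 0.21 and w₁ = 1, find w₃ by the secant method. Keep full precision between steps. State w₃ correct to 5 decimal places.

f(w_0) = 0.761731, f(w_1) = -0.489698
w_2 = 1.000000 - (-0.489698)·(1.000000 - 0.210000)/(-0.489698 - (0.761731)) = 0.690864; f(w_2) = 0.059105
w_3 = 0.690864 - (0.059105)·(0.690864 - 1.000000)/(0.059105 - (-0.489698)) = 0.724158; f(w_3) = 0.003175

0.72416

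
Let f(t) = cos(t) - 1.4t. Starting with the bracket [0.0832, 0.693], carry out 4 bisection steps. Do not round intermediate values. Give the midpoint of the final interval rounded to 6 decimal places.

f(0.083200) = 0.880061, f(0.693000) = -0.200867 (opposite signs)
step 1: m = 0.388100, f(m) = 0.382290 > 0 → root in [0.388100, 0.693000]
step 2: m = 0.540550, f(m) = 0.100656 > 0 → root in [0.540550, 0.693000]
step 3: m = 0.616775, f(m) = -0.047737 < 0 → root in [0.540550, 0.616775]
step 4: m = 0.578662, f(m) = 0.027067 > 0 → root in [0.578662, 0.616775]
Midpoint of [0.578662, 0.616775] = 0.597719

0.597719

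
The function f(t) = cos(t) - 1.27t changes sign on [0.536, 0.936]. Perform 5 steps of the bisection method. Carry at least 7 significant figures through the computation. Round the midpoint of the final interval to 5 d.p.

f(0.536000) = 0.179038, f(0.936000) = -0.595706 (opposite signs)
step 1: m = 0.736000, f(m) = -0.193560 < 0 → root in [0.536000, 0.736000]
step 2: m = 0.636000, f(m) = -0.003242 < 0 → root in [0.536000, 0.636000]
step 3: m = 0.586000, f(m) = 0.088939 > 0 → root in [0.586000, 0.636000]
step 4: m = 0.611000, f(m) = 0.043105 > 0 → root in [0.611000, 0.636000]
step 5: m = 0.623500, f(m) = 0.019995 > 0 → root in [0.623500, 0.636000]
Midpoint of [0.623500, 0.636000] = 0.629750

0.62975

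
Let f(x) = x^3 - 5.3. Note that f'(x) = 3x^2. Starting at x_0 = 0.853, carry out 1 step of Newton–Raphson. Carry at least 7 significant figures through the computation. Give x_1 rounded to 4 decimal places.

2.9967

Newton update: x ← x − f(x)/f'(x).
x_0 = 0.853000: f = -4.679350, f' = 2.182827 → x_1 = 0.853000 - (-4.679350)/(2.182827) = 2.996711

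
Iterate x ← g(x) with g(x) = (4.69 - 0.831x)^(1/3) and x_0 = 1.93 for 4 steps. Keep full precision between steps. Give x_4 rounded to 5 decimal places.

1.50908

x_1 = g(1.930000) = 1.455928
x_2 = g(1.455928) = 1.515415
x_3 = g(1.515415) = 1.508205
x_4 = g(1.508205) = 1.509083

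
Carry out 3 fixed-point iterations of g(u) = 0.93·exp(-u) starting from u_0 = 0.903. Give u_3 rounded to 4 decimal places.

0.4914

u_1 = g(0.903000) = 0.376977
u_2 = g(0.376977) = 0.637917
u_3 = g(0.637917) = 0.491405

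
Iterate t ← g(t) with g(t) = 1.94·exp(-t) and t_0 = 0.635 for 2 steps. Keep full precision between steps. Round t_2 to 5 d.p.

t_1 = g(0.635000) = 1.028075
t_2 = g(1.028075) = 0.693928

0.69393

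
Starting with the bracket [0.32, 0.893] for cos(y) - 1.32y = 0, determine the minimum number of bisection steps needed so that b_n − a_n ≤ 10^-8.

26

Initial width b − a = 0.893 − 0.32 = 0.573000.
After n steps the width is (b−a)/2^n; need (b−a)/2^n ≤ 10^-8.
So n ≥ log₂(0.573000/10^-8) = log₂(57300000.0000) ≈ 25.7720.
Hence n = 26.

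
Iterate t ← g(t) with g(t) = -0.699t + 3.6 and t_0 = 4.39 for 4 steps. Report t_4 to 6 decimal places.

2.661077

t_1 = g(4.390000) = 0.531390
t_2 = g(0.531390) = 3.228558
t_3 = g(3.228558) = 1.343238
t_4 = g(1.343238) = 2.661077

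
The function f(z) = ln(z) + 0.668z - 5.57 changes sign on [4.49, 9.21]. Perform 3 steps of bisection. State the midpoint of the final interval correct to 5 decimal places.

f(4.490000) = -1.068827, f(9.210000) = 2.802570 (opposite signs)
step 1: m = 6.850000, f(m) = 0.930049 > 0 → root in [4.490000, 6.850000]
step 2: m = 5.670000, f(m) = -0.047251 < 0 → root in [5.670000, 6.850000]
step 3: m = 6.260000, f(m) = 0.445860 > 0 → root in [5.670000, 6.260000]
Midpoint of [5.670000, 6.260000] = 5.965000

5.96500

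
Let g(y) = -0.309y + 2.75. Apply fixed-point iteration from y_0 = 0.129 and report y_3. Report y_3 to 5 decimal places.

y_1 = g(0.129000) = 2.710139
y_2 = g(2.710139) = 1.912567
y_3 = g(1.912567) = 2.159017

2.15902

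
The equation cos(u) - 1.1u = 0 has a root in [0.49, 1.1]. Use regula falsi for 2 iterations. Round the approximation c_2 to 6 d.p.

f(0.490000) = 0.343333, f(1.100000) = -0.756404
step 1: c = 0.680439, f(c) = 0.028813 > 0 → new bracket [0.680439, 1.100000]
step 2: c = 0.695835, f(c) = 0.002100 > 0 → new bracket [0.695835, 1.100000]

0.695835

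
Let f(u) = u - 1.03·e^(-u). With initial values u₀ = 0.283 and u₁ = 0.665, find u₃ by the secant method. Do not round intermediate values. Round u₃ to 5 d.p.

0.57783

f(u_0) = -0.493125, f(u_1) = 0.135298
u_2 = 0.665000 - (0.135298)·(0.665000 - 0.283000)/(0.135298 - (-0.493125)) = 0.582756; f(u_2) = 0.007648
u_3 = 0.582756 - (0.007648)·(0.582756 - 0.665000)/(0.007648 - (0.135298)) = 0.577829; f(u_3) = -0.000120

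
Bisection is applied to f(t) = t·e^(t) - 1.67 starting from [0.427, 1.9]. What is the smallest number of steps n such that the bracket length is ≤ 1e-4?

14

Initial width b − a = 1.9 − 0.427 = 1.473000.
After n steps the width is (b−a)/2^n; need (b−a)/2^n ≤ 1e-4.
So n ≥ log₂(1.473000/1e-4) = log₂(14730.0000) ≈ 13.8465.
Hence n = 14.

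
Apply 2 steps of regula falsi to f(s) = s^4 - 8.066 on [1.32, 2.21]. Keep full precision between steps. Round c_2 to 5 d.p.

1.62774

False-position update: c = (a·f(b) − b·f(a))/(f(b) − f(a)); replace the endpoint whose sign matches f(c).
f(1.320000) = -5.030042, f(2.210000) = 15.788433
step 1: c = 1.535037, f(c) = -2.513672 < 0 → new bracket [1.535037, 2.210000]
step 2: c = 1.627738, f(c) = -1.045978 < 0 → new bracket [1.627738, 2.210000]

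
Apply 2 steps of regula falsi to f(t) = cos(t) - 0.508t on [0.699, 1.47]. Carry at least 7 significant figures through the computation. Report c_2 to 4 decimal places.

False-position update: c = (a·f(b) − b·f(a))/(f(b) − f(a)); replace the endpoint whose sign matches f(c).
f(0.699000) = 0.410394, f(1.470000) = -0.646134
step 1: c = 0.998484, f(c) = 0.034347 > 0 → new bracket [0.998484, 1.470000]
step 2: c = 1.022284, f(c) = 0.002098 > 0 → new bracket [1.022284, 1.470000]

1.0223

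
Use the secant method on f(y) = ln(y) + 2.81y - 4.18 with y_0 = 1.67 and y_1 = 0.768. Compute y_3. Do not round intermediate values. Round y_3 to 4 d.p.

f(y_0) = 1.025524, f(y_1) = -2.285886
y_2 = 0.768000 - (-2.285886)·(0.768000 - 1.670000)/(-2.285886 - (1.025524)) = 1.390656; f(y_2) = 0.057519
y_3 = 1.390656 - (0.057519)·(1.390656 - 0.768000)/(0.057519 - (-2.285886)) = 1.375373; f(y_3) = 0.003523

1.3754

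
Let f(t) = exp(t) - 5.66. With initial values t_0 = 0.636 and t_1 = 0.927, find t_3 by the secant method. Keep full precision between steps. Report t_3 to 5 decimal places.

1.48512

f(t_0) = -3.771090, f(t_1) = -3.133083
t_2 = 0.927000 - (-3.133083)·(0.927000 - 0.636000)/(-3.133083 - (-3.771090)) = 2.356024; f(t_2) = 4.888924
t_3 = 2.356024 - (4.888924)·(2.356024 - 0.927000)/(4.888924 - (-3.133083)) = 1.485121; f(t_3) = -1.244500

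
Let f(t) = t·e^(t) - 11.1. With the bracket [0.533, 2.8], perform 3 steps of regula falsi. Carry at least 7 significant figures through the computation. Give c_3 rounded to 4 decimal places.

1.5743

False-position update: c = (a·f(b) − b·f(a))/(f(b) − f(a)); replace the endpoint whose sign matches f(c).
f(0.533000) = -10.191748, f(2.800000) = 34.945011
step 1: c = 1.044882, f(c) = -8.129335 < 0 → new bracket [1.044882, 2.800000]
step 2: c = 1.376122, f(c) = -5.651223 < 0 → new bracket [1.376122, 2.800000]
step 3: c = 1.574334, f(c) = -3.499867 < 0 → new bracket [1.574334, 2.800000]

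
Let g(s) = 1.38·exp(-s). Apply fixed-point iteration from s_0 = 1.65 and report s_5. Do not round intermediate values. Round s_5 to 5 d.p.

0.58688

s_1 = g(1.650000) = 0.265029
s_2 = g(0.265029) = 1.058714
s_3 = g(1.058714) = 0.478724
s_4 = g(0.478724) = 0.855011
s_5 = g(0.855011) = 0.586884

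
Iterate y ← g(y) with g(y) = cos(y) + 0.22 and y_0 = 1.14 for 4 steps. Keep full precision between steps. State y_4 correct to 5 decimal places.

0.95823

y_1 = g(1.140000) = 0.637595
y_2 = g(0.637595) = 1.023530
y_3 = g(1.023530) = 0.740355
y_4 = g(0.740355) = 0.958229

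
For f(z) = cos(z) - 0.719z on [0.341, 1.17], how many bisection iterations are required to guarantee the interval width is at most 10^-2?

7

Initial width b − a = 1.17 − 0.341 = 0.829000.
After n steps the width is (b−a)/2^n; need (b−a)/2^n ≤ 10^-2.
So n ≥ log₂(0.829000/10^-2) = log₂(82.9000) ≈ 6.3733.
Hence n = 7.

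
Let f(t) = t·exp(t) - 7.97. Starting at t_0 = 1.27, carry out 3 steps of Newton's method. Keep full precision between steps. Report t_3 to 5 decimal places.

1.60352

Newton update: t ← t − f(t)/f'(t).
f'(t) = (t + 1)·exp(t)
t_0 = 1.270000: f = -3.447717, f' = 8.083135 → t_1 = 1.270000 - (-3.447717)/(8.083135) = 1.696532
t_1 = 1.696532: f = 1.284579, f' = 14.709576 → t_2 = 1.696532 - (1.284579)/(14.709576) = 1.609203
t_2 = 1.609203: f = 0.074122, f' = 13.042946 → t_3 = 1.609203 - (0.074122)/(13.042946) = 1.603520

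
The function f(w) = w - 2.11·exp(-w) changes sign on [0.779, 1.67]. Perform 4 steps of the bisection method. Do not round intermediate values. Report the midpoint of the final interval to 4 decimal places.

f(0.779000) = -0.189204, f(1.670000) = 1.272799 (opposite signs)
step 1: m = 1.224500, f(m) = 0.604361 > 0 → root in [0.779000, 1.224500]
step 2: m = 1.001750, f(m) = 0.226882 > 0 → root in [0.779000, 1.001750]
step 3: m = 0.890375, f(m) = 0.024216 > 0 → root in [0.779000, 0.890375]
step 4: m = 0.834688, f(m) = -0.081074 < 0 → root in [0.834688, 0.890375]
Midpoint of [0.834688, 0.890375] = 0.862531

0.8625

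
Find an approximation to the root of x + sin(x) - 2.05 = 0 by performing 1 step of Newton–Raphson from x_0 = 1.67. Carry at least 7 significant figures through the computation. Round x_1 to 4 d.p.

0.9873

Newton update: x ← x − f(x)/f'(x).
f'(x) = 1 + cos(x)
x_0 = 1.670000: f = 0.615083, f' = 0.900959 → x_1 = 1.670000 - (0.615083)/(0.900959) = 0.987301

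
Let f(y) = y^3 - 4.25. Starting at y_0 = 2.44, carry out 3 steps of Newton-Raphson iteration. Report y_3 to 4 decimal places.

1.6204

Newton update: y ← y − f(y)/f'(y).
f'(y) = 3y^2
y_0 = 2.440000: f = 10.276784, f' = 17.860800 → y_1 = 2.440000 - (10.276784)/(17.860800) = 1.864618
y_1 = 1.864618: f = 2.232904, f' = 10.430400 → y_2 = 1.864618 - (2.232904)/(10.430400) = 1.650541
y_2 = 1.650541: f = 0.246548, f' = 8.172861 → y_3 = 1.650541 - (0.246548)/(8.172861) = 1.620375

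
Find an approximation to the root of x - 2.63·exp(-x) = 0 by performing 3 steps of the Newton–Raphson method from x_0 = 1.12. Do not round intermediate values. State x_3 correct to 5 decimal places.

0.98356

f'(x) = 1 + 2.63·exp(-x)
x_0 = 1.120000: f = 0.261884, f' = 1.858116 → x_1 = 1.120000 - (0.261884)/(1.858116) = 0.979059
x_1 = 0.979059: f = -0.008938, f' = 1.987997 → x_2 = 0.979059 - (-0.008938)/(1.987997) = 0.983555
x_2 = 0.983555: f = -0.000010, f' = 1.983565 → x_3 = 0.983555 - (-0.000010)/(1.983565) = 0.983560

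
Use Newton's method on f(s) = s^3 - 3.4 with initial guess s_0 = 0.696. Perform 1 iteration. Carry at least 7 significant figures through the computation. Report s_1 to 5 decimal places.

2.80359

f'(s) = 3s^2
s_0 = 0.696000: f = -3.062846, f' = 1.453248 → s_1 = 0.696000 - (-3.062846)/(1.453248) = 2.803587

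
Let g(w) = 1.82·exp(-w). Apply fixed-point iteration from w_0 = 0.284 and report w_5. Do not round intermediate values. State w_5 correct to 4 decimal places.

w_1 = g(0.284000) = 1.370035
w_2 = g(1.370035) = 0.462458
w_3 = g(0.462458) = 1.146115
w_4 = g(1.146115) = 0.578522
w_5 = g(0.578522) = 1.020522

1.0205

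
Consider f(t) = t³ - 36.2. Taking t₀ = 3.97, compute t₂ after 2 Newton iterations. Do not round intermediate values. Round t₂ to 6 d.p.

f'(t) = 3t²
t_0 = 3.970000: f = 26.370773, f' = 47.282700 → t_1 = 3.970000 - (26.370773)/(47.282700) = 3.412274
t_1 = 3.412274: f = 3.531214, f' = 34.930849 → t_2 = 3.412274 - (3.531214)/(34.930849) = 3.311183

3.311183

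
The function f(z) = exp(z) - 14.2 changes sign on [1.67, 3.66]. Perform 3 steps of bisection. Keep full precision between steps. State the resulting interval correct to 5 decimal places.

f(1.670000) = -8.887832, f(3.660000) = 24.661343 (opposite signs)
step 1: m = 2.665000, f(m) = 0.167950 > 0 → root in [1.670000, 2.665000]
step 2: m = 2.167500, f(m) = -5.463584 < 0 → root in [2.167500, 2.665000]
step 3: m = 2.416250, f(m) = -2.996234 < 0 → root in [2.416250, 2.665000]

[2.41625, 2.66500]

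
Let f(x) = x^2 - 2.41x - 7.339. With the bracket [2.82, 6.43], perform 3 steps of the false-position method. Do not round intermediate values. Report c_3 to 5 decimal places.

f(2.820000) = -6.182800, f(6.430000) = 18.509600
step 1: c = 3.723918, f(c) = -2.446076 < 0 → new bracket [3.723918, 6.430000]
step 2: c = 4.039789, f(c) = -0.754998 < 0 → new bracket [4.039789, 6.430000]
step 3: c = 4.133463, f(c) = -0.215127 < 0 → new bracket [4.133463, 6.430000]

4.13346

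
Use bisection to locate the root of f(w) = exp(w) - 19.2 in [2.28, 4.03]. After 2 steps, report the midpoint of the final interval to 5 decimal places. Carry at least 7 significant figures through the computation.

2.93625

f(2.280000) = -9.423320, f(4.030000) = 37.060911 (opposite signs)
step 1: m = 3.155000, f(m) = 4.253037 > 0 → root in [2.280000, 3.155000]
step 2: m = 2.717500, f(m) = -4.057581 < 0 → root in [2.717500, 3.155000]
Midpoint of [2.717500, 3.155000] = 2.936250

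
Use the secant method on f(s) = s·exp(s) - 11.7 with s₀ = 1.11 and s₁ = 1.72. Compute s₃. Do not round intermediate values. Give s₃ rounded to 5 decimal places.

Secant update: s_(k+1) = s_k − f(s_k)·(s_k − s_(k-1))/(f(s_k) − f(s_(k-1))).
f(s_0) = -8.331862, f(s_1) = -2.094611
s_2 = 1.720000 - (-2.094611)·(1.720000 - 1.110000)/(-2.094611 - (-8.331862)) = 1.924852; f(s_2) = 1.493192
s_3 = 1.924852 - (1.493192)·(1.924852 - 1.720000)/(1.493192 - (-2.094611)) = 1.839595; f(s_3) = -0.121601

1.83960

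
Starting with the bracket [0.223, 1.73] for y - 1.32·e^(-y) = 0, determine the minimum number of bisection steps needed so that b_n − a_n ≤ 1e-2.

Initial width b − a = 1.73 − 0.223 = 1.507000.
After n steps the width is (b−a)/2^n; need (b−a)/2^n ≤ 1e-2.
So n ≥ log₂(1.507000/1e-2) = log₂(150.7000) ≈ 7.2355.
Hence n = 8.

8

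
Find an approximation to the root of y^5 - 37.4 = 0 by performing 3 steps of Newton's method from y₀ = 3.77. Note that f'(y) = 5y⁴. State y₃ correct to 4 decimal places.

Newton update: y ← y − f(y)/f'(y).
y_0 = 3.770000: f = 724.164605, f' = 1010.032632 → y_1 = 3.770000 - (724.164605)/(1010.032632) = 3.053029
y_1 = 3.053029: f = 227.849331, f' = 434.403626 → y_2 = 3.053029 - (227.849331)/(434.403626) = 2.528518
y_2 = 2.528518: f = 65.954674, f' = 204.377979 → y_3 = 2.528518 - (65.954674)/(204.377979) = 2.205809

2.2058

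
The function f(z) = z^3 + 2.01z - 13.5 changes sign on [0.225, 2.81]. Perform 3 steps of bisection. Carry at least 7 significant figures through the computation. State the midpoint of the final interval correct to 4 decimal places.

f(0.225000) = -13.036359, f(2.810000) = 14.336141 (opposite signs)
step 1: m = 1.517500, f(m) = -6.955317 < 0 → root in [1.517500, 2.810000]
step 2: m = 2.163750, f(m) = 0.979413 > 0 → root in [1.517500, 2.163750]
step 3: m = 1.840625, f(m) = -3.564490 < 0 → root in [1.840625, 2.163750]
Midpoint of [1.840625, 2.163750] = 2.002188

2.0022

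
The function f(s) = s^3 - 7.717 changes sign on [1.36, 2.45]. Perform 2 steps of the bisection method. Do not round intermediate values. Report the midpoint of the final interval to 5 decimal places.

f(1.360000) = -5.201544, f(2.450000) = 6.989125 (opposite signs)
step 1: m = 1.905000, f(m) = -0.803707 < 0 → root in [1.905000, 2.450000]
step 2: m = 2.177500, f(m) = 2.607630 > 0 → root in [1.905000, 2.177500]
Midpoint of [1.905000, 2.177500] = 2.041250

2.04125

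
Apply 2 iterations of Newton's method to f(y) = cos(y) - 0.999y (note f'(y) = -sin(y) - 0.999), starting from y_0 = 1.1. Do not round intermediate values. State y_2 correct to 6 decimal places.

Newton update: y ← y − f(y)/f'(y).
y_0 = 1.100000: f = -0.645304, f' = -1.890207 → y_1 = 1.100000 - (-0.645304)/(-1.890207) = 0.758607
y_1 = 0.758607: f = -0.032053, f' = -1.686911 → y_2 = 0.758607 - (-0.032053)/(-1.686911) = 0.739606

0.739606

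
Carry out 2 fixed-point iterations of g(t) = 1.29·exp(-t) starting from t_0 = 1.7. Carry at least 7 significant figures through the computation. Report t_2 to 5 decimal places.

1.01916

t_1 = g(1.700000) = 0.235662
t_2 = g(0.235662) = 1.019162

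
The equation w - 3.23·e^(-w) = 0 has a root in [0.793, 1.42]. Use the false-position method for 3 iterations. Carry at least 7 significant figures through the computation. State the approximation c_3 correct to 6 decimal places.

f(0.793000) = -0.668528, f(1.420000) = 0.639264
step 1: c = 1.113515, f(c) = 0.052775 > 0 → new bracket [0.793000, 1.113515]
step 2: c = 1.090064, f(c) = 0.004155 > 0 → new bracket [0.793000, 1.090064]
step 3: c = 1.088229, f(c) = 0.000326 > 0 → new bracket [0.793000, 1.088229]

1.088229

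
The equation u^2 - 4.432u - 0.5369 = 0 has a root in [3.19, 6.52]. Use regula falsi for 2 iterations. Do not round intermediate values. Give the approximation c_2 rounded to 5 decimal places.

4.38688

f(3.190000) = -4.498880, f(6.520000) = 13.076860
step 1: c = 4.042383, f(c) = -2.111879 < 0 → new bracket [4.042383, 6.520000]
step 2: c = 4.386877, f(c) = -0.734848 < 0 → new bracket [4.386877, 6.520000]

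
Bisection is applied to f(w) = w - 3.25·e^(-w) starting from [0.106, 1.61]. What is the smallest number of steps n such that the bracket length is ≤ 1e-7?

24

Initial width b − a = 1.61 − 0.106 = 1.504000.
After n steps the width is (b−a)/2^n; need (b−a)/2^n ≤ 1e-7.
So n ≥ log₂(1.504000/1e-7) = log₂(15040000.0000) ≈ 23.8423.
Hence n = 24.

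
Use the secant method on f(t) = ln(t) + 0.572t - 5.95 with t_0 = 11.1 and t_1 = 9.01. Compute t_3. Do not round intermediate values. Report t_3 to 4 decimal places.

f(t_0) = 2.806145, f(t_1) = 1.402055
t_2 = 9.010000 - (1.402055)·(9.010000 - 11.100000)/(1.402055 - (2.806145)) = 6.923029; f(t_2) = -0.055174
t_3 = 6.923029 - (-0.055174)·(6.923029 - 9.010000)/(-0.055174 - (1.402055)) = 7.002046; f(t_3) = 0.001373

7.0020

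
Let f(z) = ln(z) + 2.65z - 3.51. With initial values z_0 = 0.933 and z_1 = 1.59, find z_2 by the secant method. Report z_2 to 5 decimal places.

1.25278

f(z_0) = -1.106900, f(z_1) = 1.167234
z_2 = 1.590000 - (1.167234)·(1.590000 - 0.933000)/(1.167234 - (-1.106900)) = 1.252785; f(z_2) = 0.035248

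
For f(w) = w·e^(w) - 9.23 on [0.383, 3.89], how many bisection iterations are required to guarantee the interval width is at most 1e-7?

Initial width b − a = 3.89 − 0.383 = 3.507000.
After n steps the width is (b−a)/2^n; need (b−a)/2^n ≤ 1e-7.
So n ≥ log₂(3.507000/1e-7) = log₂(35070000.0000) ≈ 25.0637.
Hence n = 26.

26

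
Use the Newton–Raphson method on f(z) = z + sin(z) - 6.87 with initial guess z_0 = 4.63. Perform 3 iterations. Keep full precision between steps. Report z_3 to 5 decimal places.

f'(z) = 1 + cos(z)
z_0 = 4.630000: f = -3.236608, f' = 0.917704 → z_1 = 4.630000 - (-3.236608)/(0.917704) = 8.156853
z_1 = 8.156853: f = 2.241337, f' = 0.701738 → z_2 = 8.156853 - (2.241337)/(0.701738) = 4.962872
z_2 = 4.962872: f = -2.875921, f' = 1.247872 → z_3 = 4.962872 - (-2.875921)/(1.247872) = 7.267532

7.26753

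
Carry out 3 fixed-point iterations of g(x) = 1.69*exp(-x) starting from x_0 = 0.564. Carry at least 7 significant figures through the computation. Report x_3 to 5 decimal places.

x_1 = g(0.564000) = 0.961490
x_2 = g(0.961490) = 0.646126
x_3 = g(0.646126) = 0.885682

0.88568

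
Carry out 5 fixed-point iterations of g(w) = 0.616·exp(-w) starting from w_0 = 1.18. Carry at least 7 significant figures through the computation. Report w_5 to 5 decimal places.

w_1 = g(1.180000) = 0.189284
w_2 = g(0.189284) = 0.509772
w_3 = g(0.509772) = 0.369990
w_4 = g(0.369990) = 0.425497
w_5 = g(0.425497) = 0.402522

0.40252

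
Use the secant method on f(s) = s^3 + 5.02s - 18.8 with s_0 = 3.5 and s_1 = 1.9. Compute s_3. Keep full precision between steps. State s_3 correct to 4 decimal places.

f(s_0) = 41.645000, f(s_1) = -2.403000
s_2 = 1.900000 - (-2.403000)·(1.900000 - 3.500000)/(-2.403000 - (41.645000)) = 1.987287; f(s_2) = -0.975414
s_3 = 1.987287 - (-0.975414)·(1.987287 - 1.900000)/(-0.975414 - (-2.403000)) = 2.046926; f(s_3) = 0.051999

2.0469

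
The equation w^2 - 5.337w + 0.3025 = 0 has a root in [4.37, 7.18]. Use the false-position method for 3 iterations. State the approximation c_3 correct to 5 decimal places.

5.25887

False-position update: c = (a·f(b) − b·f(a))/(f(b) − f(a)); replace the endpoint whose sign matches f(c).
f(4.370000) = -3.923290, f(7.180000) = 13.535240
step 1: c = 5.001465, f(c) = -1.375668 < 0 → new bracket [5.001465, 7.180000]
step 2: c = 5.202455, f(c) = -0.397467 < 0 → new bracket [5.202455, 7.180000]
step 3: c = 5.258869, f(c) = -0.108380 < 0 → new bracket [5.258869, 7.180000]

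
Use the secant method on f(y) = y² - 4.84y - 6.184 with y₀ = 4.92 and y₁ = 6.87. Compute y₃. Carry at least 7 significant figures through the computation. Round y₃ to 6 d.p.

f(y_0) = -5.790400, f(y_1) = 7.762100
y_2 = 6.870000 - (7.762100)·(6.870000 - 4.920000)/(7.762100 - (-5.790400)) = 5.753151; f(y_2) = -0.930504
y_3 = 5.753151 - (-0.930504)·(5.753151 - 6.870000)/(-0.930504 - (7.762100)) = 5.872705; f(y_3) = -0.119230

5.872705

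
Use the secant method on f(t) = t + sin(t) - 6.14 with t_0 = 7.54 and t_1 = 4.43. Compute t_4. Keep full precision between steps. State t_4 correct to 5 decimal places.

f(t_0) = 2.351111, f(t_1) = -2.670392
t_2 = 4.430000 - (-2.670392)·(4.430000 - 7.540000)/(-2.670392 - (2.351111)) = 6.083871; f(t_2) = -0.254126
t_3 = 6.083871 - (-0.254126)·(6.083871 - 4.430000)/(-0.254126 - (-2.670392)) = 6.257814; f(t_3) = 0.092445
t_4 = 6.257814 - (0.092445)·(6.257814 - 6.083871)/(0.092445 - (-0.254126)) = 6.211416; f(t_4) = -0.000292

6.21142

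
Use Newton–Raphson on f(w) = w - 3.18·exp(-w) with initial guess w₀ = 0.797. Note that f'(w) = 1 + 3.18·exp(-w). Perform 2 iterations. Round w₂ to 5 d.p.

w_0 = 0.797000: f = -0.636159, f' = 2.433159 → w_1 = 0.797000 - (-0.636159)/(2.433159) = 1.058454
w_1 = 1.058454: f = -0.044980, f' = 2.103434 → w_2 = 1.058454 - (-0.044980)/(2.103434) = 1.079838

1.07984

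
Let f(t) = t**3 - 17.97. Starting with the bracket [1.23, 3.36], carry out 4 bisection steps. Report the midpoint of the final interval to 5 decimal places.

2.62781

f(1.230000) = -16.109133, f(3.360000) = 19.963056 (opposite signs)
step 1: m = 2.295000, f(m) = -5.882178 < 0 → root in [2.295000, 3.360000]
step 2: m = 2.827500, f(m) = 4.635173 > 0 → root in [2.295000, 2.827500]
step 3: m = 2.561250, f(m) = -1.168196 < 0 → root in [2.561250, 2.827500]
step 4: m = 2.694375, f(m) = 1.590237 > 0 → root in [2.561250, 2.694375]
Midpoint of [2.561250, 2.694375] = 2.627813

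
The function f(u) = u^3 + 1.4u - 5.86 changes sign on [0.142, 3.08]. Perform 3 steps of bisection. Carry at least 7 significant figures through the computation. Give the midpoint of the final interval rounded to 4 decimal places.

f(0.142000) = -5.658337, f(3.080000) = 27.670112 (opposite signs)
step 1: m = 1.611000, f(m) = 0.576462 > 0 → root in [0.142000, 1.611000]
step 2: m = 0.876500, f(m) = -3.959527 < 0 → root in [0.876500, 1.611000]
step 3: m = 1.243750, f(m) = -2.194776 < 0 → root in [1.243750, 1.611000]
Midpoint of [1.243750, 1.611000] = 1.427375

1.4274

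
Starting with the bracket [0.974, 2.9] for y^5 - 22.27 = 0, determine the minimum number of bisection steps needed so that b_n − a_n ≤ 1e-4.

15

Initial width b − a = 2.9 − 0.974 = 1.926000.
After n steps the width is (b−a)/2^n; need (b−a)/2^n ≤ 1e-4.
So n ≥ log₂(1.926000/1e-4) = log₂(19260.0000) ≈ 14.2333.
Hence n = 15.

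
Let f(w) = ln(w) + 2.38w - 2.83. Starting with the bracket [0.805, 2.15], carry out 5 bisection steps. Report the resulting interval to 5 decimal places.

f(0.805000) = -1.131013, f(2.150000) = 3.052468 (opposite signs)
step 1: m = 1.477500, f(m) = 1.076801 > 0 → root in [0.805000, 1.477500]
step 2: m = 1.141250, f(m) = 0.018299 > 0 → root in [0.805000, 1.141250]
step 3: m = 0.973125, f(m) = -0.541205 < 0 → root in [0.973125, 1.141250]
step 4: m = 1.057187, f(m) = -0.258282 < 0 → root in [1.057187, 1.141250]
step 5: m = 1.099219, f(m) = -0.119260 < 0 → root in [1.099219, 1.141250]

[1.09922, 1.14125]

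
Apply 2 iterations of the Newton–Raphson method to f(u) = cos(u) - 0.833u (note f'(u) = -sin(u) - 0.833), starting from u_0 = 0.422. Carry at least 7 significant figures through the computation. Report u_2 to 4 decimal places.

Newton update: u ← u − f(u)/f'(u).
u_0 = 0.422000: f = 0.560746, f' = -1.242586 → u_1 = 0.422000 - (0.560746)/(-1.242586) = 0.873273
u_1 = 0.873273: f = -0.085115, f' = -1.599435 → u_2 = 0.873273 - (-0.085115)/(-1.599435) = 0.820057

0.8201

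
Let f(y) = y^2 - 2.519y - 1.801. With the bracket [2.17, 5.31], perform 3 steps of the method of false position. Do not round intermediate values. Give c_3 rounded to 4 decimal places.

3.0354

f(2.170000) = -2.558330, f(5.310000) = 13.019210
step 1: c = 2.685688, f(c) = -1.353327 < 0 → new bracket [2.685688, 5.310000]
step 2: c = 2.932795, f(c) = -0.587423 < 0 → new bracket [2.932795, 5.310000]
step 3: c = 3.035424, f(c) = -0.233436 < 0 → new bracket [3.035424, 5.310000]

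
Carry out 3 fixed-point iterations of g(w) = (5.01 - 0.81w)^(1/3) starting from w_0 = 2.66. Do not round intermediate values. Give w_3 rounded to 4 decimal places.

w_1 = g(2.660000) = 1.418695
w_2 = g(1.418695) = 1.568777
w_3 = g(1.568777) = 1.552136

1.5521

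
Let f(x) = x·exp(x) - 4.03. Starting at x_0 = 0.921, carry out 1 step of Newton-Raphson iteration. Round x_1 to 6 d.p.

f'(x) = (x + 1)·exp(x)
x_0 = 0.921000: f = -1.716631, f' = 4.825170 → x_1 = 0.921000 - (-1.716631)/(4.825170) = 1.276766

1.276766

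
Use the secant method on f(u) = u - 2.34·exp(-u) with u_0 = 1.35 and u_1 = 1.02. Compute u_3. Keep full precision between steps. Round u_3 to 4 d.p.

Secant update: u_(k+1) = u_k − f(u_k)·(u_k − u_(k-1))/(f(u_k) − f(u_(k-1))).
f(u_0) = 0.743378, f(u_1) = 0.176208
u_2 = 1.020000 - (0.176208)·(1.020000 - 1.350000)/(0.176208 - (0.743378)) = 0.917476; f(u_2) = -0.017415
u_3 = 0.917476 - (-0.017415)·(0.917476 - 1.020000)/(-0.017415 - (0.176208)) = 0.926697; f(u_3) = 0.000388

0.9267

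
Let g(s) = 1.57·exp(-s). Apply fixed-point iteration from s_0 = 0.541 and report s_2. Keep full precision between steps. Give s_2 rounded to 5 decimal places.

0.62944

s_1 = g(0.541000) = 0.914000
s_2 = g(0.914000) = 0.629440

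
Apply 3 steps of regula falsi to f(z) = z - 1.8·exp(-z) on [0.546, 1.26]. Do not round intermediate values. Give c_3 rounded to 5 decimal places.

0.80496

False-position update: c = (a·f(b) − b·f(a))/(f(b) − f(a)); replace the endpoint whose sign matches f(c).
f(0.546000) = -0.496672, f(1.260000) = 0.749423
step 1: c = 0.830588, f(c) = 0.046161 > 0 → new bracket [0.546000, 0.830588]
step 2: c = 0.806388, f(c) = 0.002745 > 0 → new bracket [0.546000, 0.806388]
step 3: c = 0.804956, f(c) = 0.000163 > 0 → new bracket [0.546000, 0.804956]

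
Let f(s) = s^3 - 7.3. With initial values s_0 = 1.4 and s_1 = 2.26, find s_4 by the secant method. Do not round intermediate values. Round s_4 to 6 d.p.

f(s_0) = -4.556000, f(s_1) = 4.243176
s_2 = 2.260000 - (4.243176)·(2.260000 - 1.400000)/(4.243176 - (-4.556000)) = 1.845287; f(s_2) = -1.016641
s_3 = 1.845287 - (-1.016641)·(1.845287 - 2.260000)/(-1.016641 - (4.243176)) = 1.925445; f(s_3) = -0.161727
s_4 = 1.925445 - (-0.161727)·(1.925445 - 1.845287)/(-0.161727 - (-1.016641)) = 1.940608; f(s_4) = 0.008255

1.940608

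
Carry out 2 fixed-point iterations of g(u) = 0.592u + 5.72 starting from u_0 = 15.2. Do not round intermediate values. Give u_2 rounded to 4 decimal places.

14.4333

u_1 = g(15.200000) = 14.718400
u_2 = g(14.718400) = 14.433293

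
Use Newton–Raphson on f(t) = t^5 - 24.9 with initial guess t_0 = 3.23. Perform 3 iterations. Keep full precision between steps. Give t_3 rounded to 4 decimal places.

1.9759

Newton update: t ← t − f(t)/f'(t).
f'(t) = 5t^4
t_0 = 3.230000: f = 326.670650, f' = 544.227012 → t_1 = 3.230000 - (326.670650)/(544.227012) = 2.629753
t_1 = 2.629753: f = 100.869336, f' = 239.127663 → t_2 = 2.629753 - (100.869336)/(239.127663) = 2.207931
t_2 = 2.207931: f = 27.571967, f' = 118.826109 → t_3 = 2.207931 - (27.571967)/(118.826109) = 1.975895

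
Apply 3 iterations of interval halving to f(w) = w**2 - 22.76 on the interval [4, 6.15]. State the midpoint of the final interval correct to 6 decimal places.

4.671875

f(4.000000) = -6.760000, f(6.150000) = 15.062500 (opposite signs)
step 1: m = 5.075000, f(m) = 2.995625 > 0 → root in [4.000000, 5.075000]
step 2: m = 4.537500, f(m) = -2.171094 < 0 → root in [4.537500, 5.075000]
step 3: m = 4.806250, f(m) = 0.340039 > 0 → root in [4.537500, 4.806250]
Midpoint of [4.537500, 4.806250] = 4.671875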